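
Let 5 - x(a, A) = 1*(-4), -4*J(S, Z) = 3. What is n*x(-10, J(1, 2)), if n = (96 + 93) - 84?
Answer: 945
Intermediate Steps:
J(S, Z) = -¾ (J(S, Z) = -¼*3 = -¾)
x(a, A) = 9 (x(a, A) = 5 - (-4) = 5 - 1*(-4) = 5 + 4 = 9)
n = 105 (n = 189 - 84 = 105)
n*x(-10, J(1, 2)) = 105*9 = 945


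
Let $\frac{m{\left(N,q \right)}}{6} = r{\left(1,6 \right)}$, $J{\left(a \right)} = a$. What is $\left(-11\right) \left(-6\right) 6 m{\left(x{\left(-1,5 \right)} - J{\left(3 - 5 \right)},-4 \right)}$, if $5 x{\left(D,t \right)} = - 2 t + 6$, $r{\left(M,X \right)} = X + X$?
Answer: $28512$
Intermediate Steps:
$r{\left(M,X \right)} = 2 X$
$x{\left(D,t \right)} = \frac{6}{5} - \frac{2 t}{5}$ ($x{\left(D,t \right)} = \frac{- 2 t + 6}{5} = \frac{6 - 2 t}{5} = \frac{6}{5} - \frac{2 t}{5}$)
$m{\left(N,q \right)} = 72$ ($m{\left(N,q \right)} = 6 \cdot 2 \cdot 6 = 6 \cdot 12 = 72$)
$\left(-11\right) \left(-6\right) 6 m{\left(x{\left(-1,5 \right)} - J{\left(3 - 5 \right)},-4 \right)} = \left(-11\right) \left(-6\right) 6 \cdot 72 = 66 \cdot 6 \cdot 72 = 396 \cdot 72 = 28512$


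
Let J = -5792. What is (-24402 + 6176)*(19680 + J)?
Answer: -253122688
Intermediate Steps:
(-24402 + 6176)*(19680 + J) = (-24402 + 6176)*(19680 - 5792) = -18226*13888 = -253122688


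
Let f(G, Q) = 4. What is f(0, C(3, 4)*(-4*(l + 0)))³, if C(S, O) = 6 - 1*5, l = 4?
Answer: 64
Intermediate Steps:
C(S, O) = 1 (C(S, O) = 6 - 5 = 1)
f(0, C(3, 4)*(-4*(l + 0)))³ = 4³ = 64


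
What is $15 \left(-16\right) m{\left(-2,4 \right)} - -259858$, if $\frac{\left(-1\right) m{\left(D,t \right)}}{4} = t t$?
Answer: $275218$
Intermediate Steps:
$m{\left(D,t \right)} = - 4 t^{2}$ ($m{\left(D,t \right)} = - 4 t t = - 4 t^{2}$)
$15 \left(-16\right) m{\left(-2,4 \right)} - -259858 = 15 \left(-16\right) \left(- 4 \cdot 4^{2}\right) - -259858 = - 240 \left(\left(-4\right) 16\right) + 259858 = \left(-240\right) \left(-64\right) + 259858 = 15360 + 259858 = 275218$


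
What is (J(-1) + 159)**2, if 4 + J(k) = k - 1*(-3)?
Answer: 24649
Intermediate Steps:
J(k) = -1 + k (J(k) = -4 + (k - 1*(-3)) = -4 + (k + 3) = -4 + (3 + k) = -1 + k)
(J(-1) + 159)**2 = ((-1 - 1) + 159)**2 = (-2 + 159)**2 = 157**2 = 24649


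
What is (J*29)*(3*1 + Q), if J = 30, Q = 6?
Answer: 7830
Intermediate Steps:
(J*29)*(3*1 + Q) = (30*29)*(3*1 + 6) = 870*(3 + 6) = 870*9 = 7830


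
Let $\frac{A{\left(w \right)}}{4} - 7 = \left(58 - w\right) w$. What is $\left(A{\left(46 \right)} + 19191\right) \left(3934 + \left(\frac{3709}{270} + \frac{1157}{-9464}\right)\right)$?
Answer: $\frac{1187581009441}{14040} \approx 8.4585 \cdot 10^{7}$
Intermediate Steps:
$A{\left(w \right)} = 28 + 4 w \left(58 - w\right)$ ($A{\left(w \right)} = 28 + 4 \left(58 - w\right) w = 28 + 4 w \left(58 - w\right)$)
$\left(A{\left(46 \right)} + 19191\right) \left(3934 + \left(\frac{3709}{270} + \frac{1157}{-9464}\right)\right) = \left(\left(28 - 4 \cdot 46^{2} + 232 \cdot 46\right) + 19191\right) \left(3934 + \left(\frac{3709}{270} + \frac{1157}{-9464}\right)\right) = \left(\left(28 - 8464 + 10672\right) + 19191\right) \left(3934 + \left(3709 \cdot \frac{1}{270} + 1157 \left(- \frac{1}{9464}\right)\right)\right) = \left(\left(28 - 8464 + 10672\right) + 19191\right) \left(3934 + \left(\frac{3709}{270} - \frac{89}{728}\right)\right) = \left(2236 + 19191\right) \left(3934 + \frac{1338061}{98280}\right) = 21427 \cdot \frac{387971581}{98280} = \frac{1187581009441}{14040}$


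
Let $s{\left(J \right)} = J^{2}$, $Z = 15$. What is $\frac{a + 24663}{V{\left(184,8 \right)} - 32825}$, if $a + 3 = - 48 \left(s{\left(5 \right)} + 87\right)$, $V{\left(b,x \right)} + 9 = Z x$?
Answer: $- \frac{9642}{16357} \approx -0.58947$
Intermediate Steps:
$V{\left(b,x \right)} = -9 + 15 x$
$a = -5379$ ($a = -3 - 48 \left(5^{2} + 87\right) = -3 - 48 \left(25 + 87\right) = -3 - 5376 = -5379$)
$\frac{a + 24663}{V{\left(184,8 \right)} - 32825} = \frac{-5379 + 24663}{\left(-9 + 15 \cdot 8\right) - 32825} = \frac{19284}{\left(-9 + 120\right) - 32825} = \frac{19284}{111 - 32825} = \frac{19284}{-32714} = 19284 \left(- \frac{1}{32714}\right) = - \frac{9642}{16357}$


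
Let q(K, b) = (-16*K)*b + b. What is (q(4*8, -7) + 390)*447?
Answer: 1773249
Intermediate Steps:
q(K, b) = b - 16*K*b (q(K, b) = -16*K*b + b = b - 16*K*b)
(q(4*8, -7) + 390)*447 = (-7*(1 - 64*8) + 390)*447 = (-7*(1 - 16*32) + 390)*447 = (-7*(1 - 512) + 390)*447 = (-7*(-511) + 390)*447 = (3577 + 390)*447 = 3967*447 = 1773249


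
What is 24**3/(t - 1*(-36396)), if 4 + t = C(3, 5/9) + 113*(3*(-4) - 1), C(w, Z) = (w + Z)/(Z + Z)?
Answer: 69120/174631 ≈ 0.39581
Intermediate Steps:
C(w, Z) = (Z + w)/(2*Z) (C(w, Z) = (Z + w)/((2*Z)) = (Z + w)*(1/(2*Z)) = (Z + w)/(2*Z))
t = -7349/5 (t = -4 + ((5/9 + 3)/(2*((5/9))) + 113*(3*(-4) - 1)) = -4 + ((5*(1/9) + 3)/(2*((5*(1/9)))) + 113*(-12 - 1)) = -4 + ((5/9 + 3)/(2*(5/9)) + 113*(-13)) = -4 + ((1/2)*(9/5)*(32/9) - 1469) = -4 + (16/5 - 1469) = -4 - 7329/5 = -7349/5 ≈ -1469.8)
24**3/(t - 1*(-36396)) = 24**3/(-7349/5 - 1*(-36396)) = 13824/(-7349/5 + 36396) = 13824/(174631/5) = 13824*(5/174631) = 69120/174631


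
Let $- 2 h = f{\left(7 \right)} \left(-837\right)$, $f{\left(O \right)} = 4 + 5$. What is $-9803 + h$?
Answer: $- \frac{12073}{2} \approx -6036.5$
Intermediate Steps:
$f{\left(O \right)} = 9$
$h = \frac{7533}{2}$ ($h = - \frac{9 \left(-837\right)}{2} = \left(- \frac{1}{2}\right) \left(-7533\right) = \frac{7533}{2} \approx 3766.5$)
$-9803 + h = -9803 + \frac{7533}{2} = - \frac{12073}{2}$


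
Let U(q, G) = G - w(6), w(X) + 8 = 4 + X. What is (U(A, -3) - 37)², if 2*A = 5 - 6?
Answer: 1764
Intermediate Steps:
w(X) = -4 + X (w(X) = -8 + (4 + X) = -4 + X)
A = -½ (A = (5 - 6)/2 = (½)*(-1) = -½ ≈ -0.50000)
U(q, G) = -2 + G (U(q, G) = G - (-4 + 6) = G - 1*2 = G - 2 = -2 + G)
(U(A, -3) - 37)² = ((-2 - 3) - 37)² = (-5 - 37)² = (-42)² = 1764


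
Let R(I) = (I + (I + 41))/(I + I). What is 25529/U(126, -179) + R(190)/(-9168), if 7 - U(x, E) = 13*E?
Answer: 14822994791/1355213760 ≈ 10.938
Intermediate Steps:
R(I) = (41 + 2*I)/(2*I) (R(I) = (I + (41 + I))/((2*I)) = (41 + 2*I)*(1/(2*I)) = (41 + 2*I)/(2*I))
U(x, E) = 7 - 13*E
25529/U(126, -179) + R(190)/(-9168) = 25529/(7 - 13*(-179)) + ((41/2 + 190)/190)/(-9168) = 25529/(7 + 2327) + ((1/190)*(421/2))*(-1/9168) = 25529/2334 + (421/380)*(-1/9168) = 25529*(1/2334) - 421/3483840 = 25529/2334 - 421/3483840 = 14822994791/1355213760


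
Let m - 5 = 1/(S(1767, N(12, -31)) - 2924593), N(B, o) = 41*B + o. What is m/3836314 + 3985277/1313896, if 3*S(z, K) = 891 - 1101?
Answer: 1315133255807459287/433582805357161208 ≈ 3.0332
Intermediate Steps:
N(B, o) = o + 41*B
S(z, K) = -70 (S(z, K) = (891 - 1101)/3 = (⅓)*(-210) = -70)
m = 14623314/2924663 (m = 5 + 1/(-70 - 2924593) = 5 + 1/(-2924663) = 5 - 1/2924663 = 14623314/2924663 ≈ 5.0000)
m/3836314 + 3985277/1313896 = (14623314/2924663)/3836314 + 3985277/1313896 = (14623314/2924663)*(1/3836314) + 3985277*(1/1313896) = 7311657/5609962806091 + 3985277/1313896 = 1315133255807459287/433582805357161208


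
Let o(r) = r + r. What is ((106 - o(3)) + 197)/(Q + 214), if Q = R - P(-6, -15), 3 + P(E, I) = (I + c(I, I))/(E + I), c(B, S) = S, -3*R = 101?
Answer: 6237/3820 ≈ 1.6327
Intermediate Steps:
R = -101/3 (R = -⅓*101 = -101/3 ≈ -33.667)
o(r) = 2*r
P(E, I) = -3 + 2*I/(E + I) (P(E, I) = -3 + (I + I)/(E + I) = -3 + (2*I)/(E + I) = -3 + 2*I/(E + I))
Q = -674/21 (Q = -101/3 - (-1*(-15) - 3*(-6))/(-6 - 15) = -101/3 - (15 + 18)/(-21) = -101/3 - (-1)*33/21 = -101/3 - 1*(-11/7) = -101/3 + 11/7 = -674/21 ≈ -32.095)
((106 - o(3)) + 197)/(Q + 214) = ((106 - 2*3) + 197)/(-674/21 + 214) = ((106 - 1*6) + 197)/(3820/21) = ((106 - 6) + 197)*(21/3820) = (100 + 197)*(21/3820) = 297*(21/3820) = 6237/3820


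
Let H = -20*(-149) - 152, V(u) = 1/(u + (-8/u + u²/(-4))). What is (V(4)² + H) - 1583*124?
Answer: -773855/4 ≈ -1.9346e+5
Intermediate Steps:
V(u) = 1/(u - 8/u - u²/4) (V(u) = 1/(u + (-8/u + u²*(-¼))) = 1/(u + (-8/u - u²/4)) = 1/(u - 8/u - u²/4))
H = 2828 (H = 2980 - 152 = 2828)
(V(4)² + H) - 1583*124 = ((-4*4/(32 + 4³ - 4*4²))² + 2828) - 1583*124 = ((-4*4/(32 + 64 - 4*16))² + 2828) - 196292 = ((-4*4/(32 + 64 - 64))² + 2828) - 196292 = ((-4*4/32)² + 2828) - 196292 = ((-4*4*1/32)² + 2828) - 196292 = ((-½)² + 2828) - 196292 = (¼ + 2828) - 196292 = 11313/4 - 196292 = -773855/4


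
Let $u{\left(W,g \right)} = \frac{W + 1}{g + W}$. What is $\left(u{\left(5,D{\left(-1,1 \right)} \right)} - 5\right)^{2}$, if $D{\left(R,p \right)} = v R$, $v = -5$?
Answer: $\frac{484}{25} \approx 19.36$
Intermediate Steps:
$D{\left(R,p \right)} = - 5 R$
$u{\left(W,g \right)} = \frac{1 + W}{W + g}$
$\left(u{\left(5,D{\left(-1,1 \right)} \right)} - 5\right)^{2} = \left(\frac{1 + 5}{5 - -5} - 5\right)^{2} = \left(\frac{1}{5 + 5} \cdot 6 - 5\right)^{2} = \left(\frac{1}{10} \cdot 6 - 5\right)^{2} = \left(\frac{3}{5} - 5\right)^{2} = \left(- \frac{22}{5}\right)^{2} = \frac{484}{25}$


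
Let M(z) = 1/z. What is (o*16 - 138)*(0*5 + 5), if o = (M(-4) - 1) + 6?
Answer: -310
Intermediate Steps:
o = 19/4 (o = (1/(-4) - 1) + 6 = (-¼ - 1) + 6 = -5/4 + 6 = 19/4 ≈ 4.7500)
(o*16 - 138)*(0*5 + 5) = ((19/4)*16 - 138)*(0*5 + 5) = (76 - 138)*(0 + 5) = -62*5 = -310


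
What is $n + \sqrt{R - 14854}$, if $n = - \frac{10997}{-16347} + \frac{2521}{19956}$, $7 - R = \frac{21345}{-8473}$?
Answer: $\frac{28962991}{36246748} + \frac{27 i \sqrt{1461880582}}{8473} \approx 0.79905 + 121.84 i$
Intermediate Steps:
$R = \frac{80656}{8473}$ ($R = 7 - \frac{21345}{-8473} = 7 - 21345 \left(- \frac{1}{8473}\right) = 7 - - \frac{21345}{8473} = 7 + \frac{21345}{8473} = \frac{80656}{8473} \approx 9.5192$)
$n = \frac{28962991}{36246748}$ ($n = \left(-10997\right) \left(- \frac{1}{16347}\right) + 2521 \cdot \frac{1}{19956} = \frac{10997}{16347} + \frac{2521}{19956} = \frac{28962991}{36246748} \approx 0.79905$)
$n + \sqrt{R - 14854} = \frac{28962991}{36246748} + \sqrt{\frac{80656}{8473} - 14854} = \frac{28962991}{36246748} + \sqrt{- \frac{125777286}{8473}} = \frac{28962991}{36246748} + \frac{27 i \sqrt{1461880582}}{8473}$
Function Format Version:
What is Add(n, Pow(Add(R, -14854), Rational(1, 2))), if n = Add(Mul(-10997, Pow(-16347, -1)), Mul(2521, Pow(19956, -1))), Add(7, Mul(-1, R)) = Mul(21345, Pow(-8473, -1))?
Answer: Add(Rational(28962991, 36246748), Mul(Rational(27, 8473), I, Pow(1461880582, Rational(1, 2)))) ≈ Add(0.79905, Mul(121.84, I))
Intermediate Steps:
R = Rational(80656, 8473) (R = Add(7, Mul(-1, Mul(21345, Pow(-8473, -1)))) = Add(7, Mul(-1, Mul(21345, Rational(-1, 8473)))) = Add(7, Mul(-1, Rational(-21345, 8473))) = Add(7, Rational(21345, 8473)) = Rational(80656, 8473) ≈ 9.5192)
n = Rational(28962991, 36246748) (n = Add(Mul(-10997, Rational(-1, 16347)), Mul(2521, Rational(1, 19956))) = Add(Rational(10997, 16347), Rational(2521, 19956)) = Rational(28962991, 36246748) ≈ 0.79905)
Add(n, Pow(Add(R, -14854), Rational(1, 2))) = Add(Rational(28962991, 36246748), Pow(Add(Rational(80656, 8473), -14854), Rational(1, 2))) = Add(Rational(28962991, 36246748), Pow(Rational(-125777286, 8473), Rational(1, 2))) = Add(Rational(28962991, 36246748), Mul(Rational(27, 8473), I, Pow(1461880582, Rational(1, 2))))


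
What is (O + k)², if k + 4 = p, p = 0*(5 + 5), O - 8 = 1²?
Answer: 25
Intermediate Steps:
O = 9 (O = 8 + 1² = 8 + 1 = 9)
p = 0 (p = 0*10 = 0)
k = -4 (k = -4 + 0 = -4)
(O + k)² = (9 - 4)² = 5² = 25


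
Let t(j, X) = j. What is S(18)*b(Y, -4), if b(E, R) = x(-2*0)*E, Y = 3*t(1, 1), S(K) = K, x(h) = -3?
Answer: -162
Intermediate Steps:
Y = 3 (Y = 3*1 = 3)
b(E, R) = -3*E
S(18)*b(Y, -4) = 18*(-3*3) = 18*(-9) = -162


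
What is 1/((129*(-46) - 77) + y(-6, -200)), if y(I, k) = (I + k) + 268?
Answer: -1/5949 ≈ -0.00016810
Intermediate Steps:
y(I, k) = 268 + I + k
1/((129*(-46) - 77) + y(-6, -200)) = 1/((129*(-46) - 77) + (268 - 6 - 200)) = 1/((-5934 - 77) + 62) = 1/(-6011 + 62) = 1/(-5949) = -1/5949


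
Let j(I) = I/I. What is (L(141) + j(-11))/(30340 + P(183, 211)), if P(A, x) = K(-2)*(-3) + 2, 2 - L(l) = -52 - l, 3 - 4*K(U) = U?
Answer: 784/121353 ≈ 0.0064605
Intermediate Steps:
K(U) = 3/4 - U/4
j(I) = 1
L(l) = 54 + l (L(l) = 2 - (-52 - l) = 2 + (52 + l) = 54 + l)
P(A, x) = -7/4 (P(A, x) = (3/4 - 1/4*(-2))*(-3) + 2 = (3/4 + 1/2)*(-3) + 2 = (5/4)*(-3) + 2 = -15/4 + 2 = -7/4)
(L(141) + j(-11))/(30340 + P(183, 211)) = ((54 + 141) + 1)/(30340 - 7/4) = (195 + 1)/(121353/4) = 196*(4/121353) = 784/121353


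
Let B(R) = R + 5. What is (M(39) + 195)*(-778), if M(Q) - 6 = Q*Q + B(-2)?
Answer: -1342050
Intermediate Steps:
B(R) = 5 + R
M(Q) = 9 + Q**2 (M(Q) = 6 + (Q*Q + (5 - 2)) = 6 + (Q**2 + 3) = 6 + (3 + Q**2) = 9 + Q**2)
(M(39) + 195)*(-778) = ((9 + 39**2) + 195)*(-778) = ((9 + 1521) + 195)*(-778) = (1530 + 195)*(-778) = 1725*(-778) = -1342050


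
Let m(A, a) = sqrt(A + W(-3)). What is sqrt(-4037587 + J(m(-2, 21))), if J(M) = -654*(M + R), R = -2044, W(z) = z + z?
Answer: sqrt(-2700811 - 1308*I*sqrt(2)) ≈ 0.563 - 1643.4*I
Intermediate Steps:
W(z) = 2*z
m(A, a) = sqrt(-6 + A) (m(A, a) = sqrt(A + 2*(-3)) = sqrt(A - 6) = sqrt(-6 + A))
J(M) = 1336776 - 654*M (J(M) = -654*(M - 2044) = -654*(-2044 + M) = 1336776 - 654*M)
sqrt(-4037587 + J(m(-2, 21))) = sqrt(-4037587 + (1336776 - 654*sqrt(-6 - 2))) = sqrt(-4037587 + (1336776 - 1308*I*sqrt(2))) = sqrt(-2700811 - 1308*I*sqrt(2))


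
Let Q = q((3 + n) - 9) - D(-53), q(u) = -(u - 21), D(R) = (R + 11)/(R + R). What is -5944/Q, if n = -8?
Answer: -157516/917 ≈ -171.77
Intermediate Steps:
D(R) = (11 + R)/(2*R) (D(R) = (11 + R)/((2*R)) = (11 + R)*(1/(2*R)) = (11 + R)/(2*R))
q(u) = 21 - u (q(u) = -(-21 + u) = 21 - u)
Q = 1834/53 (Q = (21 - ((3 - 8) - 9)) - (11 - 53)/(2*(-53)) = (21 - (-5 - 9)) - (-1)*(-42)/(2*53) = (21 - 1*(-14)) - 1*21/53 = (21 + 14) - 21/53 = 35 - 21/53 = 1834/53 ≈ 34.604)
-5944/Q = -5944/1834/53 = -5944*53/1834 = -157516/917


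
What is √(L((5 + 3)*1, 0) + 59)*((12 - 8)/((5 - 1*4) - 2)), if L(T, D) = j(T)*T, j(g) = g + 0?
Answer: -4*√123 ≈ -44.362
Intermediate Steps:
j(g) = g
L(T, D) = T² (L(T, D) = T*T = T²)
√(L((5 + 3)*1, 0) + 59)*((12 - 8)/((5 - 1*4) - 2)) = √(((5 + 3)*1)² + 59)*((12 - 8)/((5 - 1*4) - 2)) = √((8*1)² + 59)*(4/((5 - 4) - 2)) = √(8² + 59)*(4/(1 - 2)) = √(64 + 59)*(4/(-1)) = √123*(4*(-1)) = √123*(-4) = -4*√123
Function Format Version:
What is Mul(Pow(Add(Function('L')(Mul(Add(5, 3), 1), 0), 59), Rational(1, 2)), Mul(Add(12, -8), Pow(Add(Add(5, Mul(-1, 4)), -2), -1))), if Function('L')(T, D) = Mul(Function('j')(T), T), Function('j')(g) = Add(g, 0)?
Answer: Mul(-4, Pow(123, Rational(1, 2))) ≈ -44.362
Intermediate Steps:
Function('j')(g) = g
Function('L')(T, D) = Pow(T, 2) (Function('L')(T, D) = Mul(T, T) = Pow(T, 2))
Mul(Pow(Add(Function('L')(Mul(Add(5, 3), 1), 0), 59), Rational(1, 2)), Mul(Add(12, -8), Pow(Add(Add(5, Mul(-1, 4)), -2), -1))) = Mul(Pow(Add(Pow(Mul(Add(5, 3), 1), 2), 59), Rational(1, 2)), Mul(Add(12, -8), Pow(Add(Add(5, Mul(-1, 4)), -2), -1))) = Mul(Pow(Add(Pow(Mul(8, 1), 2), 59), Rational(1, 2)), Mul(4, Pow(Add(Add(5, -4), -2), -1))) = Mul(Pow(Add(Pow(8, 2), 59), Rational(1, 2)), Mul(4, Pow(Add(1, -2), -1))) = Mul(Pow(Add(64, 59), Rational(1, 2)), Mul(4, Pow(-1, -1))) = Mul(Pow(123, Rational(1, 2)), Mul(4, -1)) = Mul(Pow(123, Rational(1, 2)), -4) = Mul(-4, Pow(123, Rational(1, 2)))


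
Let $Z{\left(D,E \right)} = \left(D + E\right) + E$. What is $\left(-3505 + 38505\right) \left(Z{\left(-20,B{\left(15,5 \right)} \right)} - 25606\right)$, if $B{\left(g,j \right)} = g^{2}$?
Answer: $-881160000$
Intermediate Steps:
$Z{\left(D,E \right)} = D + 2 E$
$\left(-3505 + 38505\right) \left(Z{\left(-20,B{\left(15,5 \right)} \right)} - 25606\right) = \left(-3505 + 38505\right) \left(\left(-20 + 2 \cdot 15^{2}\right) - 25606\right) = 35000 \left(\left(-20 + 2 \cdot 225\right) - 25606\right) = 35000 \left(\left(-20 + 450\right) - 25606\right) = 35000 \left(430 - 25606\right) = 35000 \left(-25176\right) = -881160000$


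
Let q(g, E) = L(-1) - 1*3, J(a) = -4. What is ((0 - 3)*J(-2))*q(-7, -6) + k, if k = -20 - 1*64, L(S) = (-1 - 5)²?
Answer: 312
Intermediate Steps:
L(S) = 36 (L(S) = (-6)² = 36)
k = -84 (k = -20 - 64 = -84)
q(g, E) = 33 (q(g, E) = 36 - 1*3 = 36 - 3 = 33)
((0 - 3)*J(-2))*q(-7, -6) + k = ((0 - 3)*(-4))*33 - 84 = -3*(-4)*33 - 84 = 12*33 - 84 = 396 - 84 = 312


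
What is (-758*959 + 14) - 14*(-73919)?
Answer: 307958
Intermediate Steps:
(-758*959 + 14) - 14*(-73919) = (-726922 + 14) + 1034866 = -726908 + 1034866 = 307958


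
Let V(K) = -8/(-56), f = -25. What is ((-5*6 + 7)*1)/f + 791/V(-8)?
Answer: 138448/25 ≈ 5537.9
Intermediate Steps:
V(K) = ⅐ (V(K) = -8*(-1/56) = ⅐)
((-5*6 + 7)*1)/f + 791/V(-8) = ((-5*6 + 7)*1)/(-25) + 791/(⅐) = ((-30 + 7)*1)*(-1/25) + 791*7 = -23*1*(-1/25) + 5537 = -23*(-1/25) + 5537 = 23/25 + 5537 = 138448/25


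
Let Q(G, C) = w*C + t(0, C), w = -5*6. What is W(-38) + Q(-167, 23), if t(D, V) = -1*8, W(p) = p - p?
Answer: -698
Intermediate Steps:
w = -30
W(p) = 0
t(D, V) = -8
Q(G, C) = -8 - 30*C (Q(G, C) = -30*C - 8 = -8 - 30*C)
W(-38) + Q(-167, 23) = 0 + (-8 - 30*23) = 0 + (-8 - 690) = 0 - 698 = -698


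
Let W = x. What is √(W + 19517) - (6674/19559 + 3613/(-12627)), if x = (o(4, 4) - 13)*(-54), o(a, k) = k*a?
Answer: -13605931/246971493 + 7*√395 ≈ 139.07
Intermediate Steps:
o(a, k) = a*k
x = -162 (x = (4*4 - 13)*(-54) = (16 - 13)*(-54) = 3*(-54) = -162)
W = -162
√(W + 19517) - (6674/19559 + 3613/(-12627)) = √(-162 + 19517) - (6674/19559 + 3613/(-12627)) = √19355 - (6674*(1/19559) + 3613*(-1/12627)) = 7*√395 - (6674/19559 - 3613/12627) = 7*√395 - 1*13605931/246971493 = 7*√395 - 13605931/246971493 = -13605931/246971493 + 7*√395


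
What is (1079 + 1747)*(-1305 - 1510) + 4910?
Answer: -7950280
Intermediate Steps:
(1079 + 1747)*(-1305 - 1510) + 4910 = 2826*(-2815) + 4910 = -7955190 + 4910 = -7950280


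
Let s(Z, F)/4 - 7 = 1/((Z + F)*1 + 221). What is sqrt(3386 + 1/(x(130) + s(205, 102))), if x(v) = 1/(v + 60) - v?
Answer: sqrt(5538240038143286)/1278919 ≈ 58.189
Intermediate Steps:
x(v) = 1/(60 + v) - v
s(Z, F) = 28 + 4/(221 + F + Z) (s(Z, F) = 28 + 4/((Z + F)*1 + 221) = 28 + 4/((F + Z)*1 + 221) = 28 + 4/((F + Z) + 221) = 28 + 4/(221 + F + Z))
sqrt(3386 + 1/(x(130) + s(205, 102))) = sqrt(3386 + 1/((1 - 1*130**2 - 60*130)/(60 + 130) + 4*(1548 + 7*102 + 7*205)/(221 + 102 + 205))) = sqrt(3386 + 1/((1 - 1*16900 - 7800)/190 + 4*(1548 + 714 + 1435)/528)) = sqrt(3386 + 1/((1 - 16900 - 7800)/190 + 4*(1/528)*3697)) = sqrt(3386 + 1/((1/190)*(-24699) + 3697/132)) = sqrt(3386 + 1/(-24699/190 + 3697/132)) = sqrt(3386 + 1/(-1278919/12540)) = sqrt(3386 - 12540/1278919) = sqrt(4330407194/1278919) = sqrt(5538240038143286)/1278919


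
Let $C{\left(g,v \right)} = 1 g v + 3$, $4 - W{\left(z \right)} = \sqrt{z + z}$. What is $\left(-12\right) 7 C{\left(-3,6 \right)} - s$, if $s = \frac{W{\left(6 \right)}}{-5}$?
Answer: $\frac{6304}{5} - \frac{2 \sqrt{3}}{5} \approx 1260.1$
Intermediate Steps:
$W{\left(z \right)} = 4 - \sqrt{2} \sqrt{z}$ ($W{\left(z \right)} = 4 - \sqrt{z + z} = 4 - \sqrt{2 z} = 4 - \sqrt{2} \sqrt{z}$)
$s = - \frac{4}{5} + \frac{2 \sqrt{3}}{5}$ ($s = \frac{4 - \sqrt{2} \sqrt{6}}{-5} = - \frac{4 - 2 \sqrt{3}}{5} = - \frac{4}{5} + \frac{2 \sqrt{3}}{5} \approx -0.10718$)
$C{\left(g,v \right)} = 3 + g v$ ($C{\left(g,v \right)} = g v + 3 = 3 + g v$)
$\left(-12\right) 7 C{\left(-3,6 \right)} - s = \left(-12\right) 7 \left(3 - 18\right) - \left(- \frac{4}{5} + \frac{2 \sqrt{3}}{5}\right) = - 84 \left(3 - 18\right) + \left(\frac{4}{5} - \frac{2 \sqrt{3}}{5}\right) = \left(-84\right) \left(-15\right) + \left(\frac{4}{5} - \frac{2 \sqrt{3}}{5}\right) = 1260 + \left(\frac{4}{5} - \frac{2 \sqrt{3}}{5}\right) = \frac{6304}{5} - \frac{2 \sqrt{3}}{5}$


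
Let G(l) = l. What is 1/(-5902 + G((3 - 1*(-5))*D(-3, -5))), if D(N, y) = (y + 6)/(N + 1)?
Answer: -1/5906 ≈ -0.00016932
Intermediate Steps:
D(N, y) = (6 + y)/(1 + N)
1/(-5902 + G((3 - 1*(-5))*D(-3, -5))) = 1/(-5902 + (3 - 1*(-5))*((6 - 5)/(1 - 3))) = 1/(-5902 + (3 + 5)*(1/(-2))) = 1/(-5902 + 8*(-½*1)) = 1/(-5902 + 8*(-½)) = 1/(-5902 - 4) = 1/(-5906) = -1/5906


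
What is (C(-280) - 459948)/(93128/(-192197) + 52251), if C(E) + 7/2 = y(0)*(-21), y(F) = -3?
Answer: -176778380069/20084784638 ≈ -8.8016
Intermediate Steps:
C(E) = 119/2 (C(E) = -7/2 - 3*(-21) = -7/2 + 63 = 119/2)
(C(-280) - 459948)/(93128/(-192197) + 52251) = (119/2 - 459948)/(93128/(-192197) + 52251) = -919777/(2*(93128*(-1/192197) + 52251)) = -919777/(2*(-93128/192197 + 52251)) = -919777/(2*10042392319/192197) = -919777/2*192197/10042392319 = -176778380069/20084784638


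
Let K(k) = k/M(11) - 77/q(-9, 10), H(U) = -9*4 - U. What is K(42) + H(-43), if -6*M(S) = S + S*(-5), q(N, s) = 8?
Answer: 273/88 ≈ 3.1023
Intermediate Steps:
M(S) = 2*S/3 (M(S) = -(S + S*(-5))/6 = -(S - 5*S)/6 = -(-2)*S/3 = 2*S/3)
H(U) = -36 - U
K(k) = -77/8 + 3*k/22 (K(k) = k/(((2/3)*11)) - 77/8 = k/(22/3) - 77*1/8 = k*(3/22) - 77/8 = 3*k/22 - 77/8 = -77/8 + 3*k/22)
K(42) + H(-43) = (-77/8 + (3/22)*42) + (-36 - 1*(-43)) = (-77/8 + 63/11) + (-36 + 43) = -343/88 + 7 = 273/88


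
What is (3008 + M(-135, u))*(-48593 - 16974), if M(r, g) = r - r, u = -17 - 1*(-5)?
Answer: -197225536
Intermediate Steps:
u = -12 (u = -17 + 5 = -12)
M(r, g) = 0
(3008 + M(-135, u))*(-48593 - 16974) = (3008 + 0)*(-48593 - 16974) = 3008*(-65567) = -197225536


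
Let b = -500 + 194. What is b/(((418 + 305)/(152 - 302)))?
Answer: 15300/241 ≈ 63.485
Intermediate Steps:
b = -306
b/(((418 + 305)/(152 - 302))) = -306*(152 - 302)/(418 + 305) = -306/(723/(-150)) = -306/(723*(-1/150)) = -306/(-241/50) = -306*(-50/241) = 15300/241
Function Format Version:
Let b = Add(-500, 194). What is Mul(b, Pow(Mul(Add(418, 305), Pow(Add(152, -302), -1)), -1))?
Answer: Rational(15300, 241) ≈ 63.485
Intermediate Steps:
b = -306
Mul(b, Pow(Mul(Add(418, 305), Pow(Add(152, -302), -1)), -1)) = Mul(-306, Pow(Mul(Add(418, 305), Pow(Add(152, -302), -1)), -1)) = Mul(-306, Pow(Mul(723, Pow(-150, -1)), -1)) = Mul(-306, Pow(Mul(723, Rational(-1, 150)), -1)) = Mul(-306, Pow(Rational(-241, 50), -1)) = Mul(-306, Rational(-50, 241)) = Rational(15300, 241)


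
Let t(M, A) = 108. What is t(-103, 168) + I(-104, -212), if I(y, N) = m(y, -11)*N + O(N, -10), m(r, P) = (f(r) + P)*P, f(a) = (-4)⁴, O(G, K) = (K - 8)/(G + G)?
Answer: 121146985/212 ≈ 5.7145e+5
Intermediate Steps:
O(G, K) = (-8 + K)/(2*G) (O(G, K) = (-8 + K)/((2*G)) = (-8 + K)*(1/(2*G)) = (-8 + K)/(2*G))
f(a) = 256
m(r, P) = P*(256 + P) (m(r, P) = (256 + P)*P = P*(256 + P))
I(y, N) = -2695*N - 9/N (I(y, N) = (-11*(256 - 11))*N + (-8 - 10)/(2*N) = (-11*245)*N + (½)*(-18)/N = -2695*N - 9/N)
t(-103, 168) + I(-104, -212) = 108 + (-2695*(-212) - 9/(-212)) = 108 + (571340 - 9*(-1/212)) = 108 + (571340 + 9/212) = 108 + 121124089/212 = 121146985/212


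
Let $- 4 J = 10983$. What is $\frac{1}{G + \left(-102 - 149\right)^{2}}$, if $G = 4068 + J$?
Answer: $\frac{4}{257293} \approx 1.5546 \cdot 10^{-5}$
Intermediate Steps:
$J = - \frac{10983}{4}$ ($J = \left(- \frac{1}{4}\right) 10983 = - \frac{10983}{4} \approx -2745.8$)
$G = \frac{5289}{4}$ ($G = 4068 - \frac{10983}{4} = \frac{5289}{4} \approx 1322.3$)
$\frac{1}{G + \left(-102 - 149\right)^{2}} = \frac{1}{\frac{5289}{4} + \left(-102 - 149\right)^{2}} = \frac{1}{\frac{5289}{4} + \left(-251\right)^{2}} = \frac{1}{\frac{5289}{4} + 63001} = \frac{1}{\frac{257293}{4}} = \frac{4}{257293}$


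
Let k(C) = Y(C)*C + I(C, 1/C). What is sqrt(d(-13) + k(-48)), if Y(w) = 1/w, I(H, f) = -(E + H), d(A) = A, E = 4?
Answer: 4*sqrt(2) ≈ 5.6569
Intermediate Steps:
I(H, f) = -4 - H (I(H, f) = -(4 + H) = -4 - H)
k(C) = -3 - C (k(C) = C/C + (-4 - C) = 1 + (-4 - C) = -3 - C)
sqrt(d(-13) + k(-48)) = sqrt(-13 + (-3 - 1*(-48))) = sqrt(-13 + (-3 + 48)) = sqrt(-13 + 45) = sqrt(32) = 4*sqrt(2)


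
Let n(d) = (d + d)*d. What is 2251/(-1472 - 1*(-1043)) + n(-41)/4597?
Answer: -8905549/1972113 ≈ -4.5157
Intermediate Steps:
n(d) = 2*d² (n(d) = (2*d)*d = 2*d²)
2251/(-1472 - 1*(-1043)) + n(-41)/4597 = 2251/(-1472 - 1*(-1043)) + (2*(-41)²)/4597 = 2251/(-1472 + 1043) + (2*1681)*(1/4597) = 2251/(-429) + 3362*(1/4597) = 2251*(-1/429) + 3362/4597 = -2251/429 + 3362/4597 = -8905549/1972113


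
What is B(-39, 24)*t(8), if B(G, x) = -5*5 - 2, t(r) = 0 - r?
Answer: 216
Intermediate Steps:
t(r) = -r
B(G, x) = -27 (B(G, x) = -25 - 2 = -27)
B(-39, 24)*t(8) = -(-27)*8 = -27*(-8) = 216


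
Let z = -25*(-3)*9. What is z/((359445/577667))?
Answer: 25995015/23963 ≈ 1084.8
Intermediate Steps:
z = 675 (z = 75*9 = 675)
z/((359445/577667)) = 675/((359445/577667)) = 675/((359445*(1/577667))) = 675/(359445/577667) = 675*(577667/359445) = 25995015/23963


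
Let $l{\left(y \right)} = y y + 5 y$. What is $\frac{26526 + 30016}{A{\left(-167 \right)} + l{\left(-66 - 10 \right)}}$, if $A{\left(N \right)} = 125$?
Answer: $\frac{56542}{5521} \approx 10.241$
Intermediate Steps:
$l{\left(y \right)} = y^{2} + 5 y$
$\frac{26526 + 30016}{A{\left(-167 \right)} + l{\left(-66 - 10 \right)}} = \frac{26526 + 30016}{125 + \left(-66 - 10\right) \left(5 - 76\right)} = \frac{56542}{125 - 76 \left(5 - 76\right)} = \frac{56542}{125 - -5396} = \frac{56542}{125 + 5396} = \frac{56542}{5521}$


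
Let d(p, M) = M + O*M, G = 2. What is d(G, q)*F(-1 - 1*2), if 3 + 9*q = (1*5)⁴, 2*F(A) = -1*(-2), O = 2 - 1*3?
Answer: 0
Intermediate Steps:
O = -1 (O = 2 - 3 = -1)
F(A) = 1 (F(A) = (-1*(-2))/2 = (½)*2 = 1)
q = 622/9 (q = -⅓ + (1*5)⁴/9 = -⅓ + (⅑)*5⁴ = -⅓ + (⅑)*625 = -⅓ + 625/9 = 622/9 ≈ 69.111)
d(p, M) = 0 (d(p, M) = M - M = 0)
d(G, q)*F(-1 - 1*2) = 0*1 = 0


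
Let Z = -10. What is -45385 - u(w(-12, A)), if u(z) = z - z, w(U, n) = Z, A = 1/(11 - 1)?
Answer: -45385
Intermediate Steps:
A = ⅒ (A = 1/10 = ⅒ ≈ 0.10000)
w(U, n) = -10
u(z) = 0
-45385 - u(w(-12, A)) = -45385 - 1*0 = -45385 + 0 = -45385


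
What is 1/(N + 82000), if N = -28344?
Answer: 1/53656 ≈ 1.8637e-5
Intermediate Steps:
1/(N + 82000) = 1/(-28344 + 82000) = 1/53656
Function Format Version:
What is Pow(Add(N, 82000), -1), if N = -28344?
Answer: Rational(1, 53656) ≈ 1.8637e-5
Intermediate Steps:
Pow(Add(N, 82000), -1) = Pow(Add(-28344, 82000), -1) = Pow(53656, -1) = Rational(1, 53656)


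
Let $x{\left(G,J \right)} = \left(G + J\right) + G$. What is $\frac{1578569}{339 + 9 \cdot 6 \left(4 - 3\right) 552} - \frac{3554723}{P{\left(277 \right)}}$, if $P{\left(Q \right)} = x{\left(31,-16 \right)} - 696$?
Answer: $\frac{8322331087}{1507350} \approx 5521.2$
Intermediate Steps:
$x{\left(G,J \right)} = J + 2 G$
$P{\left(Q \right)} = -650$ ($P{\left(Q \right)} = \left(-16 + 2 \cdot 31\right) - 696 = \left(-16 + 62\right) - 696 = 46 - 696 = -650$)
$\frac{1578569}{339 + 9 \cdot 6 \left(4 - 3\right) 552} - \frac{3554723}{P{\left(277 \right)}} = \frac{1578569}{339 + 9 \cdot 6 \left(4 - 3\right) 552} - \frac{3554723}{-650} = \frac{1578569}{339 + 54 \cdot 1 \cdot 552} - - \frac{3554723}{650} = \frac{1578569}{339 + 54 \cdot 552} + \frac{3554723}{650} = \frac{1578569}{339 + 29808} + \frac{3554723}{650} = \frac{1578569}{30147} + \frac{3554723}{650} = \frac{8322331087}{1507350}$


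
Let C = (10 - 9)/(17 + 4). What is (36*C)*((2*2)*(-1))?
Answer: -48/7 ≈ -6.8571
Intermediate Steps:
C = 1/21 ≈ 0.047619
(36*C)*((2*2)*(-1)) = (36*(1/21))*((2*2)*(-1)) = 12*(4*(-1))/7 = (12/7)*(-4) = -48/7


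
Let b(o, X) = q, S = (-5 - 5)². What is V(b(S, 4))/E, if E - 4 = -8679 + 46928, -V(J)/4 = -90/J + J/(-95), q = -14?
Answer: -17492/25438245 ≈ -0.00068763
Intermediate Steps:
S = 100 (S = (-10)² = 100)
b(o, X) = -14
V(J) = 360/J + 4*J/95 (V(J) = -4*(-90/J + J/(-95)) = -4*(-90/J + J*(-1/95)) = -4*(-90/J - J/95) = 360/J + 4*J/95)
E = 38253 (E = 4 + (-8679 + 46928) = 4 + 38249 = 38253)
V(b(S, 4))/E = (360/(-14) + (4/95)*(-14))/38253 = (360*(-1/14) - 56/95)*(1/38253) = (-180/7 - 56/95)*(1/38253) = -17492/665*1/38253 = -17492/25438245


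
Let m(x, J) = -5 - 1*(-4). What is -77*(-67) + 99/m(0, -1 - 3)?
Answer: 5060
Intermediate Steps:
m(x, J) = -1 (m(x, J) = -5 + 4 = -1)
-77*(-67) + 99/m(0, -1 - 3) = -77*(-67) + 99/(-1) = 5159 + 99*(-1) = 5159 - 99 = 5060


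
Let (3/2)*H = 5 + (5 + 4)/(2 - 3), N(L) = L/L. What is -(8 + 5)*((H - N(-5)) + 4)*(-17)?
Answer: 221/3 ≈ 73.667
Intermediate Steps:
N(L) = 1
H = -8/3 (H = 2*(5 + (5 + 4)/(2 - 3))/3 = 2*(5 + 9/(-1))/3 = 2*(5 + 9*(-1))/3 = 2*(5 - 9)/3 = (⅔)*(-4) = -8/3 ≈ -2.6667)
-(8 + 5)*((H - N(-5)) + 4)*(-17) = -(8 + 5)*((-8/3 - 1*1) + 4)*(-17) = -13*((-8/3 - 1) + 4)*(-17) = -13*(-11/3 + 4)*(-17) = -13/3*(-17) = 221/3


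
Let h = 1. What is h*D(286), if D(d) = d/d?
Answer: 1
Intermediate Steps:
D(d) = 1
h*D(286) = 1*1 = 1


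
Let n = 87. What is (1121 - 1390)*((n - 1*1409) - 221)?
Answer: 415067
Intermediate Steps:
(1121 - 1390)*((n - 1*1409) - 221) = (1121 - 1390)*((87 - 1*1409) - 221) = -269*((87 - 1409) - 221) = -269*(-1322 - 221) = -269*(-1543) = 415067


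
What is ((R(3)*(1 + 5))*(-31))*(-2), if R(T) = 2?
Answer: 744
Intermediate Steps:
((R(3)*(1 + 5))*(-31))*(-2) = ((2*(1 + 5))*(-31))*(-2) = ((2*6)*(-31))*(-2) = (12*(-31))*(-2) = -372*(-2) = 744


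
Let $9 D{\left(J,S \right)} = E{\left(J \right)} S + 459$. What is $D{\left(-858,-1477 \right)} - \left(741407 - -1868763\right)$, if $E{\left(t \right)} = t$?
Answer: $- \frac{7407935}{3} \approx -2.4693 \cdot 10^{6}$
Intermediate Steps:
$D{\left(J,S \right)} = 51 + \frac{J S}{9}$ ($D{\left(J,S \right)} = \frac{J S + 459}{9} = \frac{459 + J S}{9} = 51 + \frac{J S}{9}$)
$D{\left(-858,-1477 \right)} - \left(741407 - -1868763\right) = \left(51 + \frac{1}{9} \left(-858\right) \left(-1477\right)\right) - \left(741407 - -1868763\right) = \left(51 + \frac{422422}{3}\right) - \left(741407 + 1868763\right) = \frac{422575}{3} - 2610170 = - \frac{7407935}{3}$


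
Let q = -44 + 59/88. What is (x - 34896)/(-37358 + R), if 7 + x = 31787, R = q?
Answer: 274208/3291317 ≈ 0.083313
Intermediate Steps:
q = -3813/88 (q = -44 + 59*(1/88) = -44 + 59/88 = -3813/88 ≈ -43.330)
R = -3813/88 ≈ -43.330
x = 31780 (x = -7 + 31787 = 31780)
(x - 34896)/(-37358 + R) = (31780 - 34896)/(-37358 - 3813/88) = -3116/(-3291317/88) = -3116*(-88/3291317) = 274208/3291317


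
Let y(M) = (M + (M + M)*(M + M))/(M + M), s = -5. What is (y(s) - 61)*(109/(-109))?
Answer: 141/2 ≈ 70.500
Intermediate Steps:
y(M) = (M + 4*M**2)/(2*M) (y(M) = (M + (2*M)*(2*M))/((2*M)) = (M + 4*M**2)*(1/(2*M)) = (M + 4*M**2)/(2*M))
(y(s) - 61)*(109/(-109)) = ((1/2 + 2*(-5)) - 61)*(109/(-109)) = ((1/2 - 10) - 61)*(109*(-1/109)) = (-19/2 - 61)*(-1) = -141/2*(-1) = 141/2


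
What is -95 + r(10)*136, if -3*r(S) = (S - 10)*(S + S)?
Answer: -95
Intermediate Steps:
r(S) = -2*S*(-10 + S)/3 (r(S) = -(S - 10)*(S + S)/3 = -(-10 + S)*2*S/3 = -2*S*(-10 + S)/3)
-95 + r(10)*136 = -95 + ((⅔)*10*(10 - 1*10))*136 = -95 + ((⅔)*10*(10 - 10))*136 = -95 + ((⅔)*10*0)*136 = -95 + 0*136 = -95 + 0 = -95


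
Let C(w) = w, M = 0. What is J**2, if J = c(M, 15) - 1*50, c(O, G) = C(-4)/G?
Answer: 568516/225 ≈ 2526.7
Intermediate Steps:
c(O, G) = -4/G
J = -754/15 (J = -4/15 - 1*50 = -4*1/15 - 50 = -4/15 - 50 = -754/15 ≈ -50.267)
J**2 = (-754/15)**2 = 568516/225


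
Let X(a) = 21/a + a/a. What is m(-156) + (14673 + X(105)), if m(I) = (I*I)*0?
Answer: 73371/5 ≈ 14674.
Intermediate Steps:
X(a) = 1 + 21/a (X(a) = 21/a + 1 = 1 + 21/a)
m(I) = 0 (m(I) = I²*0 = 0)
m(-156) + (14673 + X(105)) = 0 + (14673 + (21 + 105)/105) = 0 + (14673 + (1/105)*126) = 0 + (14673 + 6/5) = 0 + 73371/5 = 73371/5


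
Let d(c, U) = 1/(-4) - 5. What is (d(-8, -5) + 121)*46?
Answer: 10649/2 ≈ 5324.5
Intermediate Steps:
d(c, U) = -21/4 (d(c, U) = -¼ - 5 = -21/4)
(d(-8, -5) + 121)*46 = (-21/4 + 121)*46 = (463/4)*46 = 10649/2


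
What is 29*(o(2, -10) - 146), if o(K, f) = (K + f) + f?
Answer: -4756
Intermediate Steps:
o(K, f) = K + 2*f
29*(o(2, -10) - 146) = 29*((2 + 2*(-10)) - 146) = 29*((2 - 20) - 146) = 29*(-18 - 146) = 29*(-164) = -4756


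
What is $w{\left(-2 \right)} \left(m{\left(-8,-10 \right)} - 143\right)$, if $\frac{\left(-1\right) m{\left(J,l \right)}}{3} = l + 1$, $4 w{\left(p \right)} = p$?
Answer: $58$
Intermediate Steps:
$w{\left(p \right)} = \frac{p}{4}$
$m{\left(J,l \right)} = -3 - 3 l$ ($m{\left(J,l \right)} = - 3 \left(l + 1\right) = - 3 \left(1 + l\right) = -3 - 3 l$)
$w{\left(-2 \right)} \left(m{\left(-8,-10 \right)} - 143\right) = \frac{1}{4} \left(-2\right) \left(\left(-3 - -30\right) - 143\right) = - \frac{\left(-3 + 30\right) - 143}{2} = - \frac{27 - 143}{2} = \left(- \frac{1}{2}\right) \left(-116\right) = 58$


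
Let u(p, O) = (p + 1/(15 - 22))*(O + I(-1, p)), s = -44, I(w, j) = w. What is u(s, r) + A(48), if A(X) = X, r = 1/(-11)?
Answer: 7404/77 ≈ 96.156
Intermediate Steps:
r = -1/11 ≈ -0.090909
u(p, O) = (-1 + O)*(-⅐ + p) (u(p, O) = (p + 1/(15 - 22))*(O - 1) = (p + 1/(-7))*(-1 + O) = (p - ⅐)*(-1 + O) = (-⅐ + p)*(-1 + O) = (-1 + O)*(-⅐ + p))
u(s, r) + A(48) = (⅐ - 1*(-44) - ⅐*(-1/11) - 1/11*(-44)) + 48 = (⅐ + 44 + 1/77 + 4) + 48 = 3708/77 + 48 = 7404/77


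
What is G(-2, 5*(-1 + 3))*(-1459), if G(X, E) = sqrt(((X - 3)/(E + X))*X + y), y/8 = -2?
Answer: -1459*I*sqrt(59)/2 ≈ -5603.4*I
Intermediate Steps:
y = -16 (y = 8*(-2) = -16)
G(X, E) = sqrt(-16 + X*(-3 + X)/(E + X)) (G(X, E) = sqrt(((X - 3)/(E + X))*X - 16) = sqrt(((-3 + X)/(E + X))*X - 16) = sqrt(X*(-3 + X)/(E + X) - 16) = sqrt(-16 + X*(-3 + X)/(E + X)))
G(-2, 5*(-1 + 3))*(-1459) = sqrt(((-2)**2 - 19*(-2) - 80*(-1 + 3))/(5*(-1 + 3) - 2))*(-1459) = sqrt((4 + 38 - 80*2)/(5*2 - 2))*(-1459) = sqrt((4 + 38 - 16*10)/(10 - 2))*(-1459) = sqrt((4 + 38 - 160)/8)*(-1459) = sqrt((1/8)*(-118))*(-1459) = sqrt(-59/4)*(-1459) = (I*sqrt(59)/2)*(-1459) = -1459*I*sqrt(59)/2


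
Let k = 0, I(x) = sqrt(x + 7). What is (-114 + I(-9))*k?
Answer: 0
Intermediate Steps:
I(x) = sqrt(7 + x)
(-114 + I(-9))*k = (-114 + sqrt(7 - 9))*0 = (-114 + sqrt(-2))*0 = (-114 + I*sqrt(2))*0 = 0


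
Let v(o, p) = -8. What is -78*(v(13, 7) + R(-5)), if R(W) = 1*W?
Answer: 1014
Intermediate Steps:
R(W) = W
-78*(v(13, 7) + R(-5)) = -78*(-8 - 5) = -78*(-13) = 1014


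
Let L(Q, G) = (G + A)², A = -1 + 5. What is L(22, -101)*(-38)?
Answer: -357542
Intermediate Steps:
A = 4
L(Q, G) = (4 + G)² (L(Q, G) = (G + 4)² = (4 + G)²)
L(22, -101)*(-38) = (4 - 101)²*(-38) = (-97)²*(-38) = 9409*(-38) = -357542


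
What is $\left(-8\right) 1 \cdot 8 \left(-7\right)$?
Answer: $448$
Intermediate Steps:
$\left(-8\right) 1 \cdot 8 \left(-7\right) = \left(-8\right) 8 \left(-7\right) = \left(-64\right) \left(-7\right) = 448$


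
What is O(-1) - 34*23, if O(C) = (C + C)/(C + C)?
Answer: -781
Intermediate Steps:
O(C) = 1 (O(C) = (2*C)/((2*C)) = (2*C)*(1/(2*C)) = 1)
O(-1) - 34*23 = 1 - 34*23 = 1 - 782 = -781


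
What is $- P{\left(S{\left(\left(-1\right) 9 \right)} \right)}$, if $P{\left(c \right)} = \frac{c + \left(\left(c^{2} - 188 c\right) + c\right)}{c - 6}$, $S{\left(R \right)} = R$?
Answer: $117$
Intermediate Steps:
$P{\left(c \right)} = \frac{c^{2} - 186 c}{-6 + c}$ ($P{\left(c \right)} = \frac{c + \left(c^{2} - 187 c\right)}{-6 + c} = \frac{c^{2} - 186 c}{-6 + c}$)
$- P{\left(S{\left(\left(-1\right) 9 \right)} \right)} = - \frac{\left(-1\right) 9 \left(-186 - 9\right)}{-6 - 9} = - \frac{\left(-9\right) \left(-186 - 9\right)}{-6 - 9} = - \frac{\left(-9\right) \left(-195\right)}{-15} = - \frac{\left(-9\right) \left(-1\right) \left(-195\right)}{15} = \left(-1\right) \left(-117\right) = 117$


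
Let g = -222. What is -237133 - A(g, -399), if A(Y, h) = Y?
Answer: -236911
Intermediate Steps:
-237133 - A(g, -399) = -237133 - 1*(-222) = -237133 + 222 = -236911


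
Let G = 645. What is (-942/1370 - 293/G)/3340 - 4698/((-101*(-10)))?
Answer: -6933327004/1490452455 ≈ -4.6518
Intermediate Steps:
(-942/1370 - 293/G)/3340 - 4698/((-101*(-10))) = (-942/1370 - 293/645)/3340 - 4698/((-101*(-10))) = (-942*1/1370 - 293*1/645)*(1/3340) - 4698/1010 = (-471/685 - 293/645)*(1/3340) - 4698*1/1010 = -20180/17673*1/3340 - 2349/505 = -1009/2951391 - 2349/505 = -6933327004/1490452455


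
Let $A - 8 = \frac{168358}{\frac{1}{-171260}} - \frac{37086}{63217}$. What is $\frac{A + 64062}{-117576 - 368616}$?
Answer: $\frac{5424795079846}{91474999} \approx 59304.0$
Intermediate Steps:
$A = - \frac{260390742376530}{9031}$ ($A = 8 + \left(\frac{168358}{\frac{1}{-171260}} - \frac{37086}{63217}\right) = 8 + \left(\frac{168358}{- \frac{1}{171260}} - \frac{5298}{9031}\right) = 8 + \left(168358 \left(-171260\right) - \frac{5298}{9031}\right) = 8 - \frac{260390742448778}{9031} = - \frac{260390742376530}{9031} \approx -2.8833 \cdot 10^{10}$)
$\frac{A + 64062}{-117576 - 368616} = \frac{- \frac{260390742376530}{9031} + 64062}{-117576 - 368616} = - \frac{260390163832608}{9031 \left(-486192\right)} = \left(- \frac{260390163832608}{9031}\right) \left(- \frac{1}{486192}\right) = \frac{5424795079846}{91474999}$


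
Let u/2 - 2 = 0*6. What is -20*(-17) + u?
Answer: 344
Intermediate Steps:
u = 4 (u = 4 + 2*(0*6) = 4 + 2*0 = 4 + 0 = 4)
-20*(-17) + u = -20*(-17) + 4 = 340 + 4 = 344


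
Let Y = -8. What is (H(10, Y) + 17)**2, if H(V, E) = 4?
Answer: 441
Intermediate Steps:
(H(10, Y) + 17)**2 = (4 + 17)**2 = 21**2 = 441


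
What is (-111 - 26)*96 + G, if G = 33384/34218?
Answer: -75000292/5703 ≈ -13151.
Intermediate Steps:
G = 5564/5703 (G = 33384*(1/34218) = 5564/5703 ≈ 0.97563)
(-111 - 26)*96 + G = (-111 - 26)*96 + 5564/5703 = -137*96 + 5564/5703 = -13152 + 5564/5703 = -75000292/5703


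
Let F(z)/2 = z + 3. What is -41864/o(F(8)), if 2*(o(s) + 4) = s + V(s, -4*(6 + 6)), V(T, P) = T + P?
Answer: 20932/3 ≈ 6977.3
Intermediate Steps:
V(T, P) = P + T
F(z) = 6 + 2*z (F(z) = 2*(z + 3) = 2*(3 + z) = 6 + 2*z)
o(s) = -28 + s (o(s) = -4 + (s + (-4*(6 + 6) + s))/2 = -4 + (s + (-4*12 + s))/2 = -4 + (s + (-48 + s))/2 = -4 + (-48 + 2*s)/2 = -4 + (-24 + s) = -28 + s)
-41864/o(F(8)) = -41864/(-28 + (6 + 2*8)) = -41864/(-28 + (6 + 16)) = -41864/(-28 + 22) = -41864/(-6) = -41864*(-1/6) = 20932/3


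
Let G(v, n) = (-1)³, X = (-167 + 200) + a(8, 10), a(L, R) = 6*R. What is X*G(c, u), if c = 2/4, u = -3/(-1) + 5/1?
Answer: -93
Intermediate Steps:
u = 8 (u = -3*(-1) + 5*1 = 3 + 5 = 8)
X = 93 (X = (-167 + 200) + 6*10 = 33 + 60 = 93)
c = ½ (c = 2*(¼) = ½ ≈ 0.50000)
G(v, n) = -1
X*G(c, u) = 93*(-1) = -93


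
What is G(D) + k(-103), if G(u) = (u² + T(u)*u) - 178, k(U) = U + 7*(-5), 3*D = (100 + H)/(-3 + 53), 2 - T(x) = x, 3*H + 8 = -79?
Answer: -23629/75 ≈ -315.05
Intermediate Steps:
H = -29 (H = -8/3 + (⅓)*(-79) = -8/3 - 79/3 = -29)
T(x) = 2 - x
D = 71/150 (D = ((100 - 29)/(-3 + 53))/3 = (71/50)/3 = (71*(1/50))/3 = (⅓)*(71/50) = 71/150 ≈ 0.47333)
k(U) = -35 + U (k(U) = U - 35 = -35 + U)
G(u) = -178 + u² + u*(2 - u) (G(u) = (u² + (2 - u)*u) - 178 = (u² + u*(2 - u)) - 178 = -178 + u² + u*(2 - u))
G(D) + k(-103) = (-178 + 2*(71/150)) + (-35 - 103) = (-178 + 71/75) - 138 = -13279/75 - 138 = -23629/75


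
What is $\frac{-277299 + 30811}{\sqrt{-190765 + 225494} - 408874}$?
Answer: $\frac{100782534512}{167177913147} + \frac{246488 \sqrt{34729}}{167177913147} \approx 0.60312$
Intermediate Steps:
$\frac{-277299 + 30811}{\sqrt{-190765 + 225494} - 408874} = - \frac{246488}{\sqrt{34729} - 408874} = - \frac{246488}{-408874 + \sqrt{34729}}$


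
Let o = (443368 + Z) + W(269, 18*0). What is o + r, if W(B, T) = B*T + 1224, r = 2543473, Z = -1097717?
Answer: 1890348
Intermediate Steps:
W(B, T) = 1224 + B*T
o = -653125 (o = (443368 - 1097717) + (1224 + 269*(18*0)) = -654349 + (1224 + 269*0) = -654349 + (1224 + 0) = -654349 + 1224 = -653125)
o + r = -653125 + 2543473 = 1890348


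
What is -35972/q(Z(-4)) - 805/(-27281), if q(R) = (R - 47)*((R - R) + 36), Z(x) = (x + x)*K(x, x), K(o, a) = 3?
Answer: 245852428/17432559 ≈ 14.103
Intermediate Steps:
Z(x) = 6*x (Z(x) = (x + x)*3 = (2*x)*3 = 6*x)
q(R) = -1692 + 36*R (q(R) = (-47 + R)*(0 + 36) = (-47 + R)*36 = -1692 + 36*R)
-35972/q(Z(-4)) - 805/(-27281) = -35972/(-1692 + 36*(6*(-4))) - 805/(-27281) = -35972/(-1692 + 36*(-24)) - 805*(-1/27281) = -35972/(-1692 - 864) + 805/27281 = -35972/(-2556) + 805/27281 = -35972*(-1/2556) + 805/27281 = 8993/639 + 805/27281 = 245852428/17432559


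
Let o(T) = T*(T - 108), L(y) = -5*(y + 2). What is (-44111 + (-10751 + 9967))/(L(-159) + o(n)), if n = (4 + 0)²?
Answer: 14965/229 ≈ 65.349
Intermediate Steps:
L(y) = -10 - 5*y (L(y) = -5*(2 + y) = -10 - 5*y)
n = 16 (n = 4² = 16)
o(T) = T*(-108 + T)
(-44111 + (-10751 + 9967))/(L(-159) + o(n)) = (-44111 + (-10751 + 9967))/((-10 - 5*(-159)) + 16*(-108 + 16)) = (-44111 - 784)/((-10 + 795) + 16*(-92)) = -44895/(785 - 1472) = -44895/(-687) = -44895*(-1/687) = 14965/229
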